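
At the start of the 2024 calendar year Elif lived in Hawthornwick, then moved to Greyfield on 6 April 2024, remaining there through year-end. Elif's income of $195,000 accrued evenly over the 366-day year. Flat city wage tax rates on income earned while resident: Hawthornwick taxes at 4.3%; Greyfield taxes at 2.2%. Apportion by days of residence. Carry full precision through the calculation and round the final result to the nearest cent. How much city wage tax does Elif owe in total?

Hawthornwick, 1 January – 5 April 2024: 96 days → $195,000 × 4.3% × 96/366 = $2,199.3443
Greyfield, 6 April – 31 December 2024: 270 days → $195,000 × 2.2% × 270/366 = $3,164.7541
Total = $5,364.0984

$5,364.10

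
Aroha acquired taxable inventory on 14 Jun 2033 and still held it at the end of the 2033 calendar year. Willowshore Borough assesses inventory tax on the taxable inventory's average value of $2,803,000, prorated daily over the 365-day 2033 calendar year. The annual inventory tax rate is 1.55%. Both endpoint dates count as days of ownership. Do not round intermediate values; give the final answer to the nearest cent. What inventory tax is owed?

$23,925.33

Days held (14 Jun – 31 Dec 2033): 201 out of 365
Tax = $2,803,000 × 1.55% × 201/365 = $23,925.3329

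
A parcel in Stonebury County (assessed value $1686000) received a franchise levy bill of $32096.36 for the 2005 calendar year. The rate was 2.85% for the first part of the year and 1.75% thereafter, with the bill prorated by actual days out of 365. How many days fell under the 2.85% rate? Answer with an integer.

Let d = days at the first rate; then 365 − d days at the second rate.
$1686000 × [2.85%·d + 1.75%·(365−d)] / 365 = $32096.36
Solving gives d = 51, so the new rate took effect on 21 Feb 2005.

51 days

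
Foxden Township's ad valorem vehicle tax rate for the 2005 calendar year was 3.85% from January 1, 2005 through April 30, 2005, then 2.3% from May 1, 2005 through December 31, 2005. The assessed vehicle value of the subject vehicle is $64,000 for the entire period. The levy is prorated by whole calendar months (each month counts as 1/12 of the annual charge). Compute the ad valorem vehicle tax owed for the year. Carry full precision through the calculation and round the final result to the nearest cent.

January 1 – April 30, 2005: 4 months at 3.85% → $64,000 × 3.85% × 4/12 = $821.3333
May 1 – December 31, 2005: 8 months at 2.3% → $64,000 × 2.3% × 8/12 = $981.3333
Total = $1,802.6667

$1,802.67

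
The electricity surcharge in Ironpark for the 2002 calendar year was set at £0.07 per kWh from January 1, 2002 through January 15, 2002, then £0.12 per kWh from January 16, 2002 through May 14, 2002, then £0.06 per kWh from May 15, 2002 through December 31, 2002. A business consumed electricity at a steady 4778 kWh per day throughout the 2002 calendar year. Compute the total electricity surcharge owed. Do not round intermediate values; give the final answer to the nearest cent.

January 1 – January 15, 2002: 15 days × 4778 kWh/day = 71,670 kWh at £0.07/kWh → £5,016.90
January 16 – May 14, 2002: 119 days × 4778 kWh/day = 568,582 kWh at £0.12/kWh → £68,229.84
May 15 – December 31, 2002: 231 days × 4778 kWh/day = 1,103,718 kWh at £0.06/kWh → £66,223.08

£139,469.82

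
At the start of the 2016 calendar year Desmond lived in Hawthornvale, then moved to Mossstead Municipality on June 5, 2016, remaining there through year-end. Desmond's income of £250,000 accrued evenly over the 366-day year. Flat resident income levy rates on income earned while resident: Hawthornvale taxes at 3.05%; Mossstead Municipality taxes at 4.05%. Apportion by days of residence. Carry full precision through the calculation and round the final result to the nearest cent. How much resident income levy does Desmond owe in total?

Hawthornvale, January 1 – June 4, 2016: 156 days → £250,000 × 3.05% × 156/366 = £3,250.0000
Mossstead Municipality, June 5 – December 31, 2016: 210 days → £250,000 × 4.05% × 210/366 = £5,809.4262
Total = £9,059.4262

£9,059.43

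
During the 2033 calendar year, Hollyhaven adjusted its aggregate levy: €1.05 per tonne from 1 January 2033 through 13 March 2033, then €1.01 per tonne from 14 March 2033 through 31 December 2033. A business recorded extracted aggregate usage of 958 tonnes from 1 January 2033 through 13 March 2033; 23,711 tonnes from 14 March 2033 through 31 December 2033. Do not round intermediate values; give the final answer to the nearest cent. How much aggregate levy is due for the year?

1 January – 13 March 2033: 958 tonnes at €1.05/tonne → €1,005.90
14 March – 31 December 2033: 23,711 tonnes at €1.01/tonne → €23,948.11

€24,954.01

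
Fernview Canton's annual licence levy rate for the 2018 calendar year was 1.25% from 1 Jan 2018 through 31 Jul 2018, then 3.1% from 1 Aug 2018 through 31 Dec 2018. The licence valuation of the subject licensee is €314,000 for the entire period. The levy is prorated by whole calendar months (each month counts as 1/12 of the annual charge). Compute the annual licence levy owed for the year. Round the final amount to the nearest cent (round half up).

1 Jan – 31 Jul 2018: 7 months at 1.25% → €314,000 × 1.25% × 7/12 = €2,289.5833
1 Aug – 31 Dec 2018: 5 months at 3.1% → €314,000 × 3.1% × 5/12 = €4,055.8333
Total = €6,345.4167

€6,345.42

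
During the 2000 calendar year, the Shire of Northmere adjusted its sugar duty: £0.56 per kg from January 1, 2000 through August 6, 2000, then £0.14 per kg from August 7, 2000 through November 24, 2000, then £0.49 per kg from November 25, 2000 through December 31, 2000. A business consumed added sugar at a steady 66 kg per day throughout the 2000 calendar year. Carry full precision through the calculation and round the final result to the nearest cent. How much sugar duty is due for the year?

£10,307.22

January 1 – August 6, 2000: 219 days × 66 kg/day = 14,454 kg at £0.56/kg → £8,094.24
August 7 – November 24, 2000: 110 days × 66 kg/day = 7,260 kg at £0.14/kg → £1,016.40
November 25 – December 31, 2000: 37 days × 66 kg/day = 2,442 kg at £0.49/kg → £1,196.58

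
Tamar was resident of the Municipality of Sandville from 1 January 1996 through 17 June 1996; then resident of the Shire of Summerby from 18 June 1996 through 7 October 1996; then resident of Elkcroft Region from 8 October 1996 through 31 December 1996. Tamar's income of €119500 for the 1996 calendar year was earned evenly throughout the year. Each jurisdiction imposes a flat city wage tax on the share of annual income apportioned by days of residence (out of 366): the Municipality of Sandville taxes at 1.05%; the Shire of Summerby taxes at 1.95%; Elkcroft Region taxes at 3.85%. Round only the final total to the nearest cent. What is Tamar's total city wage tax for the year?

€2360.94

The Municipality of Sandville, 1 January – 17 June 1996: 169 days → €119500 × 1.05% × 169/366 = €579.3791
The Shire of Summerby, 18 June – 7 October 1996: 112 days → €119500 × 1.95% × 112/366 = €713.0820
Elkcroft Region, 8 October – 31 December 1996: 85 days → €119500 × 3.85% × 85/366 = €1068.4802
Total = €2360.9413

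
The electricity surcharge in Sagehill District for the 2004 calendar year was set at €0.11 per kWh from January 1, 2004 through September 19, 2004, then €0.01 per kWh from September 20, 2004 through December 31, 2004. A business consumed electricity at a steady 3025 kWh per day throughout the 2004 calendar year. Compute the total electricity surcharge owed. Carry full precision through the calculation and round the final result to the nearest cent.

€90,629.00

January 1 – September 19, 2004: 263 days × 3025 kWh/day = 795,575 kWh at €0.11/kWh → €87,513.25
September 20 – December 31, 2004: 103 days × 3025 kWh/day = 311,575 kWh at €0.01/kWh → €3,115.75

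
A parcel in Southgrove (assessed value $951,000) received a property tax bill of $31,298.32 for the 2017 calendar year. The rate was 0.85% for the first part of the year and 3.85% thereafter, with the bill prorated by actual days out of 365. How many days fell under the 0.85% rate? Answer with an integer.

Let d = days at the first rate; then 365 − d days at the second rate.
$951,000 × [0.85%·d + 3.85%·(365−d)] / 365 = $31,298.32
Solving gives d = 68, so the new rate took effect on 10 Mar 2017.

68 days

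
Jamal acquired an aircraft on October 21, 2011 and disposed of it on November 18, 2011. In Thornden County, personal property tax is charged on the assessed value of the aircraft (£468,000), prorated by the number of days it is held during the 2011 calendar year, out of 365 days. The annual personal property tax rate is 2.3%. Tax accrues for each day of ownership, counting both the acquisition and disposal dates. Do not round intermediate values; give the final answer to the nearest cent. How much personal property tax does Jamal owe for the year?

Days held (October 21 – November 18, 2011): 29 out of 365
Tax = £468,000 × 2.3% × 29/365 = £855.2219

£855.22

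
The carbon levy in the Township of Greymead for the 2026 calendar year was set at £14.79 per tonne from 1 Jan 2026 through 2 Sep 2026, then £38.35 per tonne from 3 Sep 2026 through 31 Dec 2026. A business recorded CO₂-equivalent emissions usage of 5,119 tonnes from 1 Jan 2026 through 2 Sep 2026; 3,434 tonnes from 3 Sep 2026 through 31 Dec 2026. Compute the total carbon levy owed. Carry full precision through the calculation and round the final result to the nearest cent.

1 Jan – 2 Sep 2026: 5,119 tonnes at £14.79/tonne → £75710.01
3 Sep – 31 Dec 2026: 3,434 tonnes at £38.35/tonne → £131693.90

£207403.91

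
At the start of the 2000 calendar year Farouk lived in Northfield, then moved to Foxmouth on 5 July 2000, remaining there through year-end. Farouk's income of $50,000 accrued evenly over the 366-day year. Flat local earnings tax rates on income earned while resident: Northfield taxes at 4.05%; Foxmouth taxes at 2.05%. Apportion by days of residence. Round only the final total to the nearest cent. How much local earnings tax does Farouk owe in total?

Northfield, 1 January – 4 July 2000: 186 days → $50,000 × 4.05% × 186/366 = $1,029.0984
Foxmouth, 5 July – 31 December 2000: 180 days → $50,000 × 2.05% × 180/366 = $504.0984
Total = $1,533.1967

$1,533.20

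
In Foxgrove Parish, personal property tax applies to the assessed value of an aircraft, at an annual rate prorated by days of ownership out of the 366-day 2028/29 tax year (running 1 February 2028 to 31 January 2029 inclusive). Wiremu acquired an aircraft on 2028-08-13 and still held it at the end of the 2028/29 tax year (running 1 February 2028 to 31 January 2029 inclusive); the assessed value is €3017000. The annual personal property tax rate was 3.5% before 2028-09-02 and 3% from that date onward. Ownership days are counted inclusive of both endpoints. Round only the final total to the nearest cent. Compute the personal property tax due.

€43359.07

2028-08-13 to 2028-09-01: 20 days at 3.5% → €3017000 × 3.5% × 20/366 = €5770.2186
2028-09-02 to 2029-01-31: 152 days at 3% → €3017000 × 3% × 152/366 = €37588.8525
Total = €43359.0710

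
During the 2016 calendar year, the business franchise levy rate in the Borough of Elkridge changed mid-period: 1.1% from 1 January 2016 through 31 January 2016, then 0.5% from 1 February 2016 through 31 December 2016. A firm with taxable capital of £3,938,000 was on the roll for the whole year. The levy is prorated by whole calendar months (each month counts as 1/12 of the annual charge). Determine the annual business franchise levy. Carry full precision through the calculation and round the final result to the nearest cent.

£21,659.00

1 January – 31 January 2016: 1 month at 1.1% → £3,938,000 × 1.1% × 1/12 = £3,609.8333
1 February – 31 December 2016: 11 months at 0.5% → £3,938,000 × 0.5% × 11/12 = £18,049.1667
Total = £21,659.0000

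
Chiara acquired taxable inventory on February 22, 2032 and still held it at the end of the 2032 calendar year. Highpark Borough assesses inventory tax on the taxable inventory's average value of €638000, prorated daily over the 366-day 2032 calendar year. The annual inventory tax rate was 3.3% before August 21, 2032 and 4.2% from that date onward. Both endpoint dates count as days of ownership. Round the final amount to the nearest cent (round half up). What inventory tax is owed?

February 22 – August 20, 2032: 181 days at 3.3% → €638000 × 3.3% × 181/366 = €10411.9508
August 21 – December 31, 2032: 133 days at 4.2% → €638000 × 4.2% × 133/366 = €9737.3443
Total = €20149.2951

€20149.30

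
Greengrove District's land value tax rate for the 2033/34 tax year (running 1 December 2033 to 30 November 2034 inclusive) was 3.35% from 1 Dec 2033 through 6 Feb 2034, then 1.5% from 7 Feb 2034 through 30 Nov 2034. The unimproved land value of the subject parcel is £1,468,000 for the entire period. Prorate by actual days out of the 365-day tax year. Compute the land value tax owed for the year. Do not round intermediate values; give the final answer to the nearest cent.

£27,079.57

1 Dec 2033 – 6 Feb 2034: 68 days at 3.35% → £1,468,000 × 3.35% × 68/365 = £9,161.9288
7 Feb – 30 Nov 2034: 297 days at 1.5% → £1,468,000 × 1.5% × 297/365 = £17,917.6438
Total = £27,079.5726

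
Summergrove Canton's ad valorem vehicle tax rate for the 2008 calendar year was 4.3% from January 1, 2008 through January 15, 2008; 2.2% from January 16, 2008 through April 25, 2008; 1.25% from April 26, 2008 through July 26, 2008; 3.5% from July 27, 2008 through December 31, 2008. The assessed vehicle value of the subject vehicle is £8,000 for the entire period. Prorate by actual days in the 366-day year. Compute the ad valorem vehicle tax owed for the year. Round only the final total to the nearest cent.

January 1 – January 15, 2008: 15 days at 4.3% → £8,000 × 4.3% × 15/366 = £14.0984
January 16 – April 25, 2008: 101 days at 2.2% → £8,000 × 2.2% × 101/366 = £48.5683
April 26 – July 26, 2008: 92 days at 1.25% → £8,000 × 1.25% × 92/366 = £25.1366
July 27 – December 31, 2008: 158 days at 3.5% → £8,000 × 3.5% × 158/366 = £120.8743
Total = £208.6776

£208.68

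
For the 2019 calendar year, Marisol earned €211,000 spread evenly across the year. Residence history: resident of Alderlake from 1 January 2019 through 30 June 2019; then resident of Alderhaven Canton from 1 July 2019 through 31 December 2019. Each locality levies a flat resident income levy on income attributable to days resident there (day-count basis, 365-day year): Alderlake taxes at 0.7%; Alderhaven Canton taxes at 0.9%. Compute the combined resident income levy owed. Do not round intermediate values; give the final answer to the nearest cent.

€1,689.73

Alderlake, 1 January – 30 June 2019: 181 days → €211,000 × 0.7% × 181/365 = €732.4301
Alderhaven Canton, 1 July – 31 December 2019: 184 days → €211,000 × 0.9% × 184/365 = €957.3041
Total = €1,689.7342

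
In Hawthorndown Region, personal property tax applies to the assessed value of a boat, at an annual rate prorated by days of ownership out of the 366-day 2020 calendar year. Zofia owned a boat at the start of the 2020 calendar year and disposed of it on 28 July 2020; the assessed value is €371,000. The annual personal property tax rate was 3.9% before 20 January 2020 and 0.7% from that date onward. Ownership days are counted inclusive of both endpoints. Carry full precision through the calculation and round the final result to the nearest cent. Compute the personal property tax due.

1 January – 19 January 2020: 19 days at 3.9% → €371,000 × 3.9% × 19/366 = €751.1230
20 January – 28 July 2020: 191 days at 0.7% → €371,000 × 0.7% × 191/366 = €1,355.2650
Total = €2,106.3880

€2,106.39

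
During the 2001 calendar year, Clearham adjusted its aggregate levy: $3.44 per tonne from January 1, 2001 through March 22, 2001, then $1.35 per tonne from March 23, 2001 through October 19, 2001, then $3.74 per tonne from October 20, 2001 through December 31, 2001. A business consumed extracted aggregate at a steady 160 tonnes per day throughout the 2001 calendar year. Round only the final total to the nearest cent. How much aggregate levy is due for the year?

January 1 – March 22, 2001: 81 days × 160 tonnes/day = 12,960 tonnes at $3.44/tonne → $44582.40
March 23 – October 19, 2001: 211 days × 160 tonnes/day = 33,760 tonnes at $1.35/tonne → $45576.00
October 20 – December 31, 2001: 73 days × 160 tonnes/day = 11,680 tonnes at $3.74/tonne → $43683.20

$133841.60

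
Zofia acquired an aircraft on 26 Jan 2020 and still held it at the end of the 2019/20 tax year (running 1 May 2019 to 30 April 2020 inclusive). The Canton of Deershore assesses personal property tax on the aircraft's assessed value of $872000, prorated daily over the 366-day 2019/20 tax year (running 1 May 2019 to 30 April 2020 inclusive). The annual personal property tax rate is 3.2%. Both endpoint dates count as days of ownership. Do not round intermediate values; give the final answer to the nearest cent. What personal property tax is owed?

Days held (26 Jan – 30 Apr 2020): 96 out of 366
Tax = $872000 × 3.2% × 96/366 = $7319.0820

$7319.08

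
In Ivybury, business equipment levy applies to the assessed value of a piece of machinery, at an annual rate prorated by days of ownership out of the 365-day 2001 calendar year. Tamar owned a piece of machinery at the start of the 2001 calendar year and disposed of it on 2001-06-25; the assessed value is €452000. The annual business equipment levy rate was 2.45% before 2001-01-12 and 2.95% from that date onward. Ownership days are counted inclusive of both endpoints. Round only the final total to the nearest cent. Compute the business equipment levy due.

€6361.44

2001-01-01 to 2001-01-11: 11 days at 2.45% → €452000 × 2.45% × 11/365 = €333.7370
2001-01-12 to 2001-06-25: 165 days at 2.95% → €452000 × 2.95% × 165/365 = €6027.6986
Total = €6361.4356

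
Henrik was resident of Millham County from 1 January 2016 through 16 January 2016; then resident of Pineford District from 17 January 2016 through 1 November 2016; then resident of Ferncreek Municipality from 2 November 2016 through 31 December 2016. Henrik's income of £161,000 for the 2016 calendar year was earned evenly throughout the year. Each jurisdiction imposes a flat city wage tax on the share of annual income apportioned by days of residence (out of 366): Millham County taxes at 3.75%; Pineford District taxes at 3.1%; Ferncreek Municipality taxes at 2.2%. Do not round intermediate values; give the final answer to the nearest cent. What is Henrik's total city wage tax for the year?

Millham County, 1 January – 16 January 2016: 16 days → £161,000 × 3.75% × 16/366 = £263.9344
Pineford District, 17 January – 1 November 2016: 290 days → £161,000 × 3.1% × 290/366 = £3,954.6175
Ferncreek Municipality, 2 November – 31 December 2016: 60 days → £161,000 × 2.2% × 60/366 = £580.6557
Total = £4,799.2077

£4,799.21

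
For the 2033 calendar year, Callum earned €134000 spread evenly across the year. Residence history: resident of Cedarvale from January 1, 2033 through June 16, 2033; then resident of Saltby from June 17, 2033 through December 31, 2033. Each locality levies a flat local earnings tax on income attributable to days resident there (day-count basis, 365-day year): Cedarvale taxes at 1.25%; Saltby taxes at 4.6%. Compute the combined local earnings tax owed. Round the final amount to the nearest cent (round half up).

€4110.13

Cedarvale, January 1 – June 16, 2033: 167 days → €134000 × 1.25% × 167/365 = €766.3699
Saltby, June 17 – December 31, 2033: 198 days → €134000 × 4.6% × 198/365 = €3343.7589
Total = €4110.1288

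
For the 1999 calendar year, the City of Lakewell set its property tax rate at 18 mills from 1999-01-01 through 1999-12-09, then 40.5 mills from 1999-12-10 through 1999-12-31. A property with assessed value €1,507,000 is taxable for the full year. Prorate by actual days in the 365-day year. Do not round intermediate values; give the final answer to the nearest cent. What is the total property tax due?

1999-01-01 to 1999-12-09: 343 days at 18 mills → €1,507,000 × 1.8% × 343/365 = €25,491.0082
1999-12-10 to 1999-12-31: 22 days at 40.5 mills → €1,507,000 × 4.05% × 22/365 = €3,678.7315
Total = €29,169.7397

€29,169.74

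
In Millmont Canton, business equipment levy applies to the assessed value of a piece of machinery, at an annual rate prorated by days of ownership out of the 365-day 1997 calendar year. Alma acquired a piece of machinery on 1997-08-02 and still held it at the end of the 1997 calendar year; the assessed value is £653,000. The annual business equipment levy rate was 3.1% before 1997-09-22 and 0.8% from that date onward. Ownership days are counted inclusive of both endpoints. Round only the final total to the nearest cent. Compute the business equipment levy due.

£4,274.02

1997-08-02 to 1997-09-21: 51 days at 3.1% → £653,000 × 3.1% × 51/365 = £2,828.4740
1997-09-22 to 1997-12-31: 101 days at 0.8% → £653,000 × 0.8% × 101/365 = £1,445.5452
Total = £4,274.0192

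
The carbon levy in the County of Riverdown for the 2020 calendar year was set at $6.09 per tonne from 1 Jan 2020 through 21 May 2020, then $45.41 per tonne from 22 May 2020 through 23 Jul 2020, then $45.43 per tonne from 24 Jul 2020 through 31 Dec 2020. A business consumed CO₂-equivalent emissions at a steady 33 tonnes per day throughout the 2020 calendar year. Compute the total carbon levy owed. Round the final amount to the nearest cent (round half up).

$364,314.72

1 Jan – 21 May 2020: 142 days × 33 tonnes/day = 4,686 tonnes at $6.09/tonne → $28,537.74
22 May – 23 Jul 2020: 63 days × 33 tonnes/day = 2,079 tonnes at $45.41/tonne → $94,407.39
24 Jul – 31 Dec 2020: 161 days × 33 tonnes/day = 5,313 tonnes at $45.43/tonne → $241,369.59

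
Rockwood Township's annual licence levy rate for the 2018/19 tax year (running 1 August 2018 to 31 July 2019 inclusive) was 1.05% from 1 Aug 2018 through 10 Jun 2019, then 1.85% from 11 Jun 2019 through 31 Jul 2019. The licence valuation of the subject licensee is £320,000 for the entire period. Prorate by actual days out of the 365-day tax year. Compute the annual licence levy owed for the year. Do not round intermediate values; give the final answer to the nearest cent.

£3,717.70

1 Aug 2018 – 10 Jun 2019: 314 days at 1.05% → £320,000 × 1.05% × 314/365 = £2,890.5205
11 Jun – 31 Jul 2019: 51 days at 1.85% → £320,000 × 1.85% × 51/365 = £827.1781
Total = £3,717.6986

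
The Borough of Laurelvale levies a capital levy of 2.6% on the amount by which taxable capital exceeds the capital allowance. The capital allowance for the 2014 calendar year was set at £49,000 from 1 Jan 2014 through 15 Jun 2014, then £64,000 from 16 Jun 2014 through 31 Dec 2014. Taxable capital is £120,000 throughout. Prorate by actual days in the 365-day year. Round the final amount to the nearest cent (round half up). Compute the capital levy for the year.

1 Jan – 15 Jun 2014: 166 days, exemption £49,000 → (£120,000 − £49,000) × 2.6% × 166/365 = £839.5507
16 Jun – 31 Dec 2014: 199 days, exemption £64,000 → (£120,000 − £64,000) × 2.6% × 199/365 = £793.8192
Total = £1,633.3699

£1,633.37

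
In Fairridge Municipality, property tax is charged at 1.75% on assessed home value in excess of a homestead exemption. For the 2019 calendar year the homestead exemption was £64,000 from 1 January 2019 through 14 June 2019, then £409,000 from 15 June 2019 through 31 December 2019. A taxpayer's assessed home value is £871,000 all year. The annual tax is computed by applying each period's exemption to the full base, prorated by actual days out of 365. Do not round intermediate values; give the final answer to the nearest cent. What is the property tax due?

£10,814.28

1 January – 14 June 2019: 165 days, exemption £64,000 → (£871,000 − £64,000) × 1.75% × 165/365 = £6,384.1438
15 June – 31 December 2019: 200 days, exemption £409,000 → (£871,000 − £409,000) × 1.75% × 200/365 = £4,430.1370
Total = £10,814.2808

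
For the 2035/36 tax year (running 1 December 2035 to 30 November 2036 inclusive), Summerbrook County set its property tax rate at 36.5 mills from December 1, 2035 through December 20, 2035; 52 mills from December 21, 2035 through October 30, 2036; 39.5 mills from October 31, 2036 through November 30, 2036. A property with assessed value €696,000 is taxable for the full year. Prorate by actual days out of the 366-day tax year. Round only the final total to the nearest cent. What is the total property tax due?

December 1 – December 20, 2035: 20 days at 36.5 mills → €696,000 × 3.65% × 20/366 = €1,388.1967
December 21, 2035 – October 30, 2036: 315 days at 52 mills → €696,000 × 5.2% × 315/366 = €31,148.8525
October 31 – November 30, 2036: 31 days at 39.5 mills → €696,000 × 3.95% × 31/366 = €2,328.5574
Total = €34,865.6066

€34,865.61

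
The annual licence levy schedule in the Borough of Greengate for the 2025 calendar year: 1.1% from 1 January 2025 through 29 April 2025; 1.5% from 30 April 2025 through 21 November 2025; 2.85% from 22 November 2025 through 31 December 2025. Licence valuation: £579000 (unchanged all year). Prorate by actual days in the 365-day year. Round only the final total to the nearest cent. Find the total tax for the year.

£8786.52

1 January – 29 April 2025: 119 days at 1.1% → £579000 × 1.1% × 119/365 = £2076.4685
30 April – 21 November 2025: 206 days at 1.5% → £579000 × 1.5% × 206/365 = £4901.6712
22 November – 31 December 2025: 40 days at 2.85% → £579000 × 2.85% × 40/365 = £1808.3836
Total = £8786.5233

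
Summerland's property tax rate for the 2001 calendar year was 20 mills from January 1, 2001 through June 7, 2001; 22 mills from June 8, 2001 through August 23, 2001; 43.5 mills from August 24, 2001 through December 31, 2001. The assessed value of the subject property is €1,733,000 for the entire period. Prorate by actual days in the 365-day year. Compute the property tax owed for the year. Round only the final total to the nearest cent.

January 1 – June 7, 2001: 158 days at 20 mills → €1,733,000 × 2% × 158/365 = €15,003.5068
June 8 – August 23, 2001: 77 days at 22 mills → €1,733,000 × 2.2% × 77/365 = €8,043.0192
August 24 – December 31, 2001: 130 days at 43.5 mills → €1,733,000 × 4.35% × 130/365 = €26,849.6301
Total = €49,896.1562

€49,896.16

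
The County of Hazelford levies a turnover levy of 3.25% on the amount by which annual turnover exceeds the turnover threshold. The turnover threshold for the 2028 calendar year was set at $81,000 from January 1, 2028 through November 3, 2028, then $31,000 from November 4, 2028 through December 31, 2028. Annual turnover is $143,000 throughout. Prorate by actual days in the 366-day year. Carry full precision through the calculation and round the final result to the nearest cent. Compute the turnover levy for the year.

January 1 – November 3, 2028: 308 days, exemption $81,000 → ($143,000 − $81,000) × 3.25% × 308/366 = $1,695.6831
November 4 – December 31, 2028: 58 days, exemption $31,000 → ($143,000 − $31,000) × 3.25% × 58/366 = $576.8306
Total = $2,272.5137

$2,272.51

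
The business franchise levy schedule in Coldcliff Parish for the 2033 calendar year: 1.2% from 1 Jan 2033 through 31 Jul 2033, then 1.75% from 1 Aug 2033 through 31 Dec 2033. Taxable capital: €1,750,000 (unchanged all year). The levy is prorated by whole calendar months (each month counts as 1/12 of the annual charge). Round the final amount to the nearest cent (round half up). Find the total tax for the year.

1 Jan – 31 Jul 2033: 7 months at 1.2% → €1,750,000 × 1.2% × 7/12 = €12,250.0000
1 Aug – 31 Dec 2033: 5 months at 1.75% → €1,750,000 × 1.75% × 5/12 = €12,760.4167
Total = €25,010.4167

€25,010.42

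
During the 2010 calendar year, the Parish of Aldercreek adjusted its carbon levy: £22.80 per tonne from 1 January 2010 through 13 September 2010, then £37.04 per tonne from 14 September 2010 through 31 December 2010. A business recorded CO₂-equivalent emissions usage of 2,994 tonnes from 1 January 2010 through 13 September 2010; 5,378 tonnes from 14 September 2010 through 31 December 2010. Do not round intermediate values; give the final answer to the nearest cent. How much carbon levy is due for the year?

£267,464.32

1 January – 13 September 2010: 2,994 tonnes at £22.80/tonne → £68,263.20
14 September – 31 December 2010: 5,378 tonnes at £37.04/tonne → £199,201.12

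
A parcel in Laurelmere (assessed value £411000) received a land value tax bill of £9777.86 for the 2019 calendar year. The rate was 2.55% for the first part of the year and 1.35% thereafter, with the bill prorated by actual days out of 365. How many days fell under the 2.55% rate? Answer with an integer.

313 days

Let d = days at the first rate; then 365 − d days at the second rate.
£411000 × [2.55%·d + 1.35%·(365−d)] / 365 = £9777.86
Solving gives d = 313, so the new rate took effect on 10 Nov 2019.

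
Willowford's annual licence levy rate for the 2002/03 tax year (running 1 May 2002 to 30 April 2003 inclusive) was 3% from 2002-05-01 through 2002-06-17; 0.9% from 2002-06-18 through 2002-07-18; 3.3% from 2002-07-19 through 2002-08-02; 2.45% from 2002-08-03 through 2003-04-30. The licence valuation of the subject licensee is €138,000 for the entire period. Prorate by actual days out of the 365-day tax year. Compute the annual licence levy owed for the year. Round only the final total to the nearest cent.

2002-05-01 to 2002-06-17: 48 days at 3% → €138,000 × 3% × 48/365 = €544.4384
2002-06-18 to 2002-07-18: 31 days at 0.9% → €138,000 × 0.9% × 31/365 = €105.4849
2002-07-19 to 2002-08-02: 15 days at 3.3% → €138,000 × 3.3% × 15/365 = €187.1507
2002-08-03 to 2003-04-30: 271 days at 2.45% → €138,000 × 2.45% × 271/365 = €2,510.2767
Total = €3,347.3507

€3,347.35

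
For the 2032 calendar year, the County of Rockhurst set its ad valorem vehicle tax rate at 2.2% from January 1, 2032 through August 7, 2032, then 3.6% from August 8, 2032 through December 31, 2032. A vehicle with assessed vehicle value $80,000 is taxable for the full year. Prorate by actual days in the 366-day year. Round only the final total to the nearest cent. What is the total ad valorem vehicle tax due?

January 1 – August 7, 2032: 220 days at 2.2% → $80,000 × 2.2% × 220/366 = $1,057.9235
August 8 – December 31, 2032: 146 days at 3.6% → $80,000 × 3.6% × 146/366 = $1,148.8525
Total = $2,206.7760

$2,206.78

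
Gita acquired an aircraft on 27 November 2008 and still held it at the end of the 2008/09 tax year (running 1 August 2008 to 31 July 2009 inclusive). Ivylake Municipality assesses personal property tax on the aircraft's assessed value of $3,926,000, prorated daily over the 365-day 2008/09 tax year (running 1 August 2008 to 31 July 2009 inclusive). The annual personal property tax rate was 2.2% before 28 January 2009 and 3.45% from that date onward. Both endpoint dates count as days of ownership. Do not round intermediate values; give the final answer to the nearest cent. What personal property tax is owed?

$83,322.63

27 November 2008 – 27 January 2009: 62 days at 2.2% → $3,926,000 × 2.2% × 62/365 = $14,671.4082
28 January – 31 July 2009: 185 days at 3.45% → $3,926,000 × 3.45% × 185/365 = $68,651.2192
Total = $83,322.6274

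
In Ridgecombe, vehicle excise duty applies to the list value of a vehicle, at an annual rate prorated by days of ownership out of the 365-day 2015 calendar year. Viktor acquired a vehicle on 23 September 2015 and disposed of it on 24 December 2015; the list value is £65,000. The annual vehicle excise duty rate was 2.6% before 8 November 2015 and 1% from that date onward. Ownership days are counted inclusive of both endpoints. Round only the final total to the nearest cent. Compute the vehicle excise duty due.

23 September – 7 November 2015: 46 days at 2.6% → £65,000 × 2.6% × 46/365 = £212.9863
8 November – 24 December 2015: 47 days at 1% → £65,000 × 1% × 47/365 = £83.6986
Total = £296.6849

£296.68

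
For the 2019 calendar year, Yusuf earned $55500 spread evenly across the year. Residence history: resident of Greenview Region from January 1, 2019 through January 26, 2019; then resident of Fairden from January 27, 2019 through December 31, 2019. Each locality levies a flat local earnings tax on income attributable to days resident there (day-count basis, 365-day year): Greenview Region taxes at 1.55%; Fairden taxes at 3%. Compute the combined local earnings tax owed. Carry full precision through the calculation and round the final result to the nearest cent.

Greenview Region, January 1 – January 26, 2019: 26 days → $55500 × 1.55% × 26/365 = $61.2781
Fairden, January 27 – December 31, 2019: 339 days → $55500 × 3% × 339/365 = $1546.3973
Total = $1607.6753

$1607.68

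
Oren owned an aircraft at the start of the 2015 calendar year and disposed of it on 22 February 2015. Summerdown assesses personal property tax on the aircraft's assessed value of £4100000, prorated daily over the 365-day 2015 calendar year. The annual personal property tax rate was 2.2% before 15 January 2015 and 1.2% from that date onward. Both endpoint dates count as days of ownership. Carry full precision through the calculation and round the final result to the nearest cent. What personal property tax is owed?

£8716.71

1 January – 14 January 2015: 14 days at 2.2% → £4100000 × 2.2% × 14/365 = £3459.7260
15 January – 22 February 2015: 39 days at 1.2% → £4100000 × 1.2% × 39/365 = £5256.9863
Total = £8716.7123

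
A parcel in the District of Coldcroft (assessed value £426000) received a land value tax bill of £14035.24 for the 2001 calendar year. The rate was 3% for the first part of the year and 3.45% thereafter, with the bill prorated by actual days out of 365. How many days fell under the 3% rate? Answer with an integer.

126 days

Let d = days at the first rate; then 365 − d days at the second rate.
£426000 × [3%·d + 3.45%·(365−d)] / 365 = £14035.24
Solving gives d = 126, so the new rate took effect on 7 May 2001.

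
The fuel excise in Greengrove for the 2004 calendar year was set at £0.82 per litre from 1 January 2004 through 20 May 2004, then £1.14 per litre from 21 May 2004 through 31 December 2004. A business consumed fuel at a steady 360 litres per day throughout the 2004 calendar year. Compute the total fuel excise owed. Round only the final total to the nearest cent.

£133,963.20

1 January – 20 May 2004: 141 days × 360 litres/day = 50,760 litres at £0.82/litre → £41,623.20
21 May – 31 December 2004: 225 days × 360 litres/day = 81,000 litres at £1.14/litre → £92,340.00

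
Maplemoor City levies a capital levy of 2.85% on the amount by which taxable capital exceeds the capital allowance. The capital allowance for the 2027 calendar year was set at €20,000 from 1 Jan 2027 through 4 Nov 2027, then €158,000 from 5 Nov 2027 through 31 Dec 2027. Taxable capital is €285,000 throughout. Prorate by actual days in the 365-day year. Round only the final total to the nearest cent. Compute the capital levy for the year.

€6,938.31

1 Jan – 4 Nov 2027: 308 days, exemption €20,000 → (€285,000 − €20,000) × 2.85% × 308/365 = €6,373.0685
5 Nov – 31 Dec 2027: 57 days, exemption €158,000 → (€285,000 − €158,000) × 2.85% × 57/365 = €565.2370
Total = €6,938.3055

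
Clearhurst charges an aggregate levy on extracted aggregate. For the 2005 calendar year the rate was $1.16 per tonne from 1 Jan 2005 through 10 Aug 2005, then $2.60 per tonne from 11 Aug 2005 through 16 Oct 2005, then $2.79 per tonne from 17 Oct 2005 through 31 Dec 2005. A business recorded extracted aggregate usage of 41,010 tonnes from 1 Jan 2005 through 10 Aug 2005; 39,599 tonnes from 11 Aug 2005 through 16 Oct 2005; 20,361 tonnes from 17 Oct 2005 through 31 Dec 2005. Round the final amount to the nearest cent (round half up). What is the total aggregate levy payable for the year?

$207,336.19

1 Jan – 10 Aug 2005: 41,010 tonnes at $1.16/tonne → $47,571.60
11 Aug – 16 Oct 2005: 39,599 tonnes at $2.60/tonne → $102,957.40
17 Oct – 31 Dec 2005: 20,361 tonnes at $2.79/tonne → $56,807.19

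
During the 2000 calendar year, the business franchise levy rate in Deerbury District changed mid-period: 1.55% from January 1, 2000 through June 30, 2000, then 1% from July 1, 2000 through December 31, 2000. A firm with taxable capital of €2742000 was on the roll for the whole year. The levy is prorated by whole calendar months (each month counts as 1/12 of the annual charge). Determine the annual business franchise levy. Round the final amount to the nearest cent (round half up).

€34960.50

January 1 – June 30, 2000: 6 months at 1.55% → €2742000 × 1.55% × 6/12 = €21250.5000
July 1 – December 31, 2000: 6 months at 1% → €2742000 × 1% × 6/12 = €13710.0000
Total = €34960.5000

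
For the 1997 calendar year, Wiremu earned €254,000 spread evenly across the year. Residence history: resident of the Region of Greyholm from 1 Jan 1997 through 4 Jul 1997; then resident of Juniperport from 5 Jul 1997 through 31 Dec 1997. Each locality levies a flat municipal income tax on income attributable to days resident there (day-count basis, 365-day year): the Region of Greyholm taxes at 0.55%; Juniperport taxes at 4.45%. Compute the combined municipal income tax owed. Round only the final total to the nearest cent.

€6,282.15

The Region of Greyholm, 1 Jan – 4 Jul 1997: 185 days → €254,000 × 0.55% × 185/365 = €708.0685
Juniperport, 5 Jul – 31 Dec 1997: 180 days → €254,000 × 4.45% × 180/365 = €5,574.0822
Total = €6,282.1507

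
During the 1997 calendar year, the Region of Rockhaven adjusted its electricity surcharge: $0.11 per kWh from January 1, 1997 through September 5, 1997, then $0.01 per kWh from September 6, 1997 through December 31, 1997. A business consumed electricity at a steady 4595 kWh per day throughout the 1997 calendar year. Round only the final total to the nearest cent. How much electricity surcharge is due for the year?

$130,727.75

January 1 – September 5, 1997: 248 days × 4595 kWh/day = 1,139,560 kWh at $0.11/kWh → $125,351.60
September 6 – December 31, 1997: 117 days × 4595 kWh/day = 537,615 kWh at $0.01/kWh → $5,376.15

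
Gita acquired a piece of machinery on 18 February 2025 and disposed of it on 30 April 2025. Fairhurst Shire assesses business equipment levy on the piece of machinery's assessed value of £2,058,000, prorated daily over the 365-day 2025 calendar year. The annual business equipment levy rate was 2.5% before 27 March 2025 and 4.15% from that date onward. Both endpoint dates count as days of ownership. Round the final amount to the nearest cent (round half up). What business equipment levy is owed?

18 February – 26 March 2025: 37 days at 2.5% → £2,058,000 × 2.5% × 37/365 = £5,215.4795
27 March – 30 April 2025: 35 days at 4.15% → £2,058,000 × 4.15% × 35/365 = £8,189.7123
Total = £13,405.1918

£13,405.19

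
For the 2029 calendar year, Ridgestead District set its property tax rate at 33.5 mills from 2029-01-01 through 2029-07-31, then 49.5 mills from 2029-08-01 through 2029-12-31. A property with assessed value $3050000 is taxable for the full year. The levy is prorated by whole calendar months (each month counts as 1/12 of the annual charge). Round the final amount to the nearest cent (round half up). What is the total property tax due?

$122508.33

2029-01-01 to 2029-07-31: 7 months at 33.5 mills → $3050000 × 3.35% × 7/12 = $59602.0833
2029-08-01 to 2029-12-31: 5 months at 49.5 mills → $3050000 × 4.95% × 5/12 = $62906.2500
Total = $122508.3333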